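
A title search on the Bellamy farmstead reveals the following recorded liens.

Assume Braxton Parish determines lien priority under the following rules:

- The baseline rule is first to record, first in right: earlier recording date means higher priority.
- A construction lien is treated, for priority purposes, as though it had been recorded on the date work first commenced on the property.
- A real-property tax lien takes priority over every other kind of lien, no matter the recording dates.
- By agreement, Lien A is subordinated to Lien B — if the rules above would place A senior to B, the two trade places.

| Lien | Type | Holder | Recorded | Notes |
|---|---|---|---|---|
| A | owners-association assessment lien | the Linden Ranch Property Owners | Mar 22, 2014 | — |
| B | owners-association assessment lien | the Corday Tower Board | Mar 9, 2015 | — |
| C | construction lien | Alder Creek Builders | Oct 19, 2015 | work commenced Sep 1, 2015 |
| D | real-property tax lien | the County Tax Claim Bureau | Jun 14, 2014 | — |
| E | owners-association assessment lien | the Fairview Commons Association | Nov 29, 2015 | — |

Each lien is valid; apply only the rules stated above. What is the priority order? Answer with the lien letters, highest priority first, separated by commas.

Effective dates: C is treated as recorded Sep 1, 2015, the work-commencement date.
D is a real-property tax lien and takes priority over every other lien.
Among the remaining liens, by effective date: A (Mar 22, 2014), B (Mar 9, 2015), C (Sep 1, 2015), E (Nov 29, 2015).
A is senior to B before the subordination, so the two trade places.

D, B, A, C, E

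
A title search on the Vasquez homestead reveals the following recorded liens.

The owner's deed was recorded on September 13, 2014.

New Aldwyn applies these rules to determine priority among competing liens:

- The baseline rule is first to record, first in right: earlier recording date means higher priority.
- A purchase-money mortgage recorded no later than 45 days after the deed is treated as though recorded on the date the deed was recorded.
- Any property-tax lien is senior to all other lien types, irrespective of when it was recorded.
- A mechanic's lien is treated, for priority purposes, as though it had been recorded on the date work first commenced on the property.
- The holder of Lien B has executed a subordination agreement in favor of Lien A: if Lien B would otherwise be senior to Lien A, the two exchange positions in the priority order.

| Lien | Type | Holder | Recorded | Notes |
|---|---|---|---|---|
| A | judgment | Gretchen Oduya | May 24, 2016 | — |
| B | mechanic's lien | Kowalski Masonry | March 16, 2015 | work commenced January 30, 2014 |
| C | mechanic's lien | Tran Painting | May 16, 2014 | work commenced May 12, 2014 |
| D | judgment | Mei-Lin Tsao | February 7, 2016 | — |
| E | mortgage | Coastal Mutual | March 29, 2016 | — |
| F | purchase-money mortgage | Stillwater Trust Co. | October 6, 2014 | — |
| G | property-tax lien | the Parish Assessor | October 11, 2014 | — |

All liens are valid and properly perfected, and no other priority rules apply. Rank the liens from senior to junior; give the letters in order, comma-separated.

G, A, C, F, D, E, B

Adjusting effective dates: B's effective date is January 30, 2014, when work began; C relates back to May 12, 2014 (work commenced); F was recorded within the 45-day window, so its effective date is the deed date September 13, 2014.
G is a property-tax lien and takes priority over every other lien.
The other liens, earliest effective date first: B (January 30, 2014), C (May 12, 2014), F (September 13, 2014), D (February 7, 2016), E (March 29, 2016), A (May 24, 2016).
The subordination applies — B was senior to A — so B and A swap.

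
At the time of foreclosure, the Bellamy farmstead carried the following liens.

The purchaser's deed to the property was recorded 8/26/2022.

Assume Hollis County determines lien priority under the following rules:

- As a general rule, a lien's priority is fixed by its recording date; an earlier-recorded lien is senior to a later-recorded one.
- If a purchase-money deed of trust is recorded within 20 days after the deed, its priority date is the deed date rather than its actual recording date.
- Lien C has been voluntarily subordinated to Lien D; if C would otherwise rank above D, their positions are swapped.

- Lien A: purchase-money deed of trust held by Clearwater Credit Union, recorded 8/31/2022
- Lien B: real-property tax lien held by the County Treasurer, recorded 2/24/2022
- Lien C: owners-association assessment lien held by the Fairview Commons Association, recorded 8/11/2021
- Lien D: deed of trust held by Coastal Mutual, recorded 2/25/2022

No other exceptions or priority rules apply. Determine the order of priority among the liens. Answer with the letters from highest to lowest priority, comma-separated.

D, B, C, A

Effective dates after the stated exceptions: A was recorded within the 20-day window, so its effective date is the deed date 8/26/2022.
By effective date, earliest first: C (8/11/2021), B (2/24/2022), D (2/25/2022), A (8/26/2022).
Because C would otherwise rank above D, the subordination swaps them.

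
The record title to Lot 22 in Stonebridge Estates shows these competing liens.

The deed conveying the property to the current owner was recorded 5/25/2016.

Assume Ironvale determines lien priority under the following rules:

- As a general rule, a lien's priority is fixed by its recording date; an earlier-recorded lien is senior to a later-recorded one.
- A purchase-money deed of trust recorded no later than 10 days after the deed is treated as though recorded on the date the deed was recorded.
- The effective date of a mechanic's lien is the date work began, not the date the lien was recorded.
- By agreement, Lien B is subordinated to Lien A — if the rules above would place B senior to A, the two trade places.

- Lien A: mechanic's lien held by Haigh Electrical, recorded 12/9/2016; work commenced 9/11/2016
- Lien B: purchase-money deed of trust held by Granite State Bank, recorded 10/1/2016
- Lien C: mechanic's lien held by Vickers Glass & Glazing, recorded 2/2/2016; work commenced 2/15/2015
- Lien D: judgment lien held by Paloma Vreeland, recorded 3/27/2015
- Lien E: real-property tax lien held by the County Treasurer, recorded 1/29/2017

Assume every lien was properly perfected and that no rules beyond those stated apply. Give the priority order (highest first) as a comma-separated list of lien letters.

C, D, A, B, E

Effective dates after the stated exceptions: A relates back to 9/11/2016 (work commenced); B was recorded 129 days after the deed — beyond 10 days — so no relation-back applies; C relates back to 2/15/2015 (work commenced).
Sorted by effective date: C (2/15/2015), D (3/27/2015), A (9/11/2016), B (10/1/2016), E (1/29/2017).
B already ranks below A; the subordination has no effect.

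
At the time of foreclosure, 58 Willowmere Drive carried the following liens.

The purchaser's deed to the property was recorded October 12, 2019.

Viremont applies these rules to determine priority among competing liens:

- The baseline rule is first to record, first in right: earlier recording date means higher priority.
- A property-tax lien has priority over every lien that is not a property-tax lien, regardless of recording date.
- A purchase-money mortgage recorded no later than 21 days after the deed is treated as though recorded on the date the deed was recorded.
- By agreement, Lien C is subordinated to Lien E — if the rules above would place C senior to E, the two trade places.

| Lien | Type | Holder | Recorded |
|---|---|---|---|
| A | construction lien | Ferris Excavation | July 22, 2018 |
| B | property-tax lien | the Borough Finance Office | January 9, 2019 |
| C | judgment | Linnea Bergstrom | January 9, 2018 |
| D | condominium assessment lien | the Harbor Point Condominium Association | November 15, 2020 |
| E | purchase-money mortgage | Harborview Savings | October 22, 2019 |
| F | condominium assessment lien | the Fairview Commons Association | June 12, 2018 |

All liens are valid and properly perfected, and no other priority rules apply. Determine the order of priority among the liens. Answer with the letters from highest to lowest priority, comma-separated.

B, E, F, A, C, D

Adjusting effective dates: E's effective date is the deed date, October 12, 2019.
B is a property-tax lien and takes priority over every other lien.
The other liens, earliest effective date first: C (January 9, 2018), F (June 12, 2018), A (July 22, 2018), E (October 12, 2019), D (November 15, 2020).
Because C would otherwise rank above E, the subordination swaps them.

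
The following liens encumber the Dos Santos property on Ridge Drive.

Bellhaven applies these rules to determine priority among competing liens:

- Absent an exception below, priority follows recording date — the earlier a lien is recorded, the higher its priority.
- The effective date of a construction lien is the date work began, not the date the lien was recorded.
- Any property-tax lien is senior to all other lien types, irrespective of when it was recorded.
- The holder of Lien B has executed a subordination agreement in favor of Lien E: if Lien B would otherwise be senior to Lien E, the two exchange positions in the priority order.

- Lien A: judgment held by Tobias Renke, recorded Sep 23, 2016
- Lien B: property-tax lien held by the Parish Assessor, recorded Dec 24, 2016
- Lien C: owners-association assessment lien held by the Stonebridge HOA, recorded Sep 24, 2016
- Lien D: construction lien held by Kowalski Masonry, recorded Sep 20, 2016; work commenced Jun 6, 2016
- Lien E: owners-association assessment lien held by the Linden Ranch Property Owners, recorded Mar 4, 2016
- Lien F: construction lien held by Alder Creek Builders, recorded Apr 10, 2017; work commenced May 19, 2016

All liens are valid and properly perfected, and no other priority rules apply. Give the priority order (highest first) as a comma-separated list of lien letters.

E, B, F, D, A, C

Effective dates: D relates back to Jun 6, 2016 (work commenced); F relates back to May 19, 2016 (work commenced).
B is a property-tax lien, so it outranks all other liens regardless of date.
Among the remaining liens, by effective date: E (Mar 4, 2016), F (May 19, 2016), D (Jun 6, 2016), A (Sep 23, 2016), C (Sep 24, 2016).
B is senior to E before the subordination, so the two trade places.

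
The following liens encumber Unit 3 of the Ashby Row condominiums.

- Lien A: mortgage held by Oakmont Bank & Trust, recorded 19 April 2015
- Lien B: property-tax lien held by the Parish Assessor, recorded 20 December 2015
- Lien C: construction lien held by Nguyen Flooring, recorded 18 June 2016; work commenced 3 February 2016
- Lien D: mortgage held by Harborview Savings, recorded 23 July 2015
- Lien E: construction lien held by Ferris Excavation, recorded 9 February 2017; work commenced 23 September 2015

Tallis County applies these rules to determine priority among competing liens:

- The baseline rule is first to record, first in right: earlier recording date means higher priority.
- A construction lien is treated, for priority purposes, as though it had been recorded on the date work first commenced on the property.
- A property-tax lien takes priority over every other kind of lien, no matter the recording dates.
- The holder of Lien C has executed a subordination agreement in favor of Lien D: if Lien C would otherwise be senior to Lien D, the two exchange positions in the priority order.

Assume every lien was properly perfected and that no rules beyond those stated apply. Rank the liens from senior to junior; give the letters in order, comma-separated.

Adjusting effective dates: C's effective date is 3 February 2016, when work began; E relates back to 23 September 2015 (work commenced).
As a property-tax lien, B is senior to every other lien.
Among the remaining liens, by effective date: A (19 April 2015), D (23 July 2015), E (23 September 2015), C (3 February 2016).
Since C is not senior to D, the subordination leaves the order unchanged.

B, A, D, E, C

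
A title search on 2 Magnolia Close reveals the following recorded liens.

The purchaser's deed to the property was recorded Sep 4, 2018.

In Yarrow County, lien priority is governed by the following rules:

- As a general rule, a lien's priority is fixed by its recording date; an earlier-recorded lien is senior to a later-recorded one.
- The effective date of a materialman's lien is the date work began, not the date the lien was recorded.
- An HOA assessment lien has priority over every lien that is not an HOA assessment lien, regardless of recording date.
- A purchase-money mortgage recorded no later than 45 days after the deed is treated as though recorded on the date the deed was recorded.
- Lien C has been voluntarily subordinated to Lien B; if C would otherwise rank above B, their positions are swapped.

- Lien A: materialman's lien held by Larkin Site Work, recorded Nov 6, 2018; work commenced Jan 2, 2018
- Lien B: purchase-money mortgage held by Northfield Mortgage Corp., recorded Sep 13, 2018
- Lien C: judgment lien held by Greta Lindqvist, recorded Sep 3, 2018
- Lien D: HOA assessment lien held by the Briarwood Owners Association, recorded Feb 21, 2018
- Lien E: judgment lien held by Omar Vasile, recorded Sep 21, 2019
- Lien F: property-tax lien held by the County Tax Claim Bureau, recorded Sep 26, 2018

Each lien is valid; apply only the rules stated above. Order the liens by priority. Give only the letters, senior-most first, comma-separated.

D, A, B, C, F, E

Effective dates after the stated exceptions: A relates back to Jan 2, 2018 (work commenced); B was recorded within the 45-day window, so its effective date is the deed date Sep 4, 2018.
D is an HOA assessment lien and takes priority over every other lien.
Ordering the rest by effective date: A (Jan 2, 2018), C (Sep 3, 2018), B (Sep 4, 2018), F (Sep 26, 2018), E (Sep 21, 2019).
The subordination applies — C was senior to B — so C and B swap.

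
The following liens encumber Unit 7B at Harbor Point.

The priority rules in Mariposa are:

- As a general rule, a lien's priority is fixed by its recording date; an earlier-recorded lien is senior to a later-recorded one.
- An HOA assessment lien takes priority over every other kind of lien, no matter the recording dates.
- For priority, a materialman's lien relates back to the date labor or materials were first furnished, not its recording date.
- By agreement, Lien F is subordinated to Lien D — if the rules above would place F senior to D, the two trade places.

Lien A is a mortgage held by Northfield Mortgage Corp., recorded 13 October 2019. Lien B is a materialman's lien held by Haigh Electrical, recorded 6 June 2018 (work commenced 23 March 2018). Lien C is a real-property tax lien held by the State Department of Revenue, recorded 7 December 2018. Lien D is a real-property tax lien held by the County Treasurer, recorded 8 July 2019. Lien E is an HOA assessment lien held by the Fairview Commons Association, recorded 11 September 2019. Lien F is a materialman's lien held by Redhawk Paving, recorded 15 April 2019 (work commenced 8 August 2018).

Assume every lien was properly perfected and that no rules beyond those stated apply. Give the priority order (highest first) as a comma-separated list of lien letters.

Effective dates after the stated exceptions: B relates back to 23 March 2018 (work commenced); F relates back to 8 August 2018 (work commenced).
E is an HOA assessment lien and takes priority over every other lien.
Ordering the rest by effective date: B (23 March 2018), F (8 August 2018), C (7 December 2018), D (8 July 2019), A (13 October 2019).
The subordination applies — F was senior to D — so F and D swap.

E, B, D, C, F, A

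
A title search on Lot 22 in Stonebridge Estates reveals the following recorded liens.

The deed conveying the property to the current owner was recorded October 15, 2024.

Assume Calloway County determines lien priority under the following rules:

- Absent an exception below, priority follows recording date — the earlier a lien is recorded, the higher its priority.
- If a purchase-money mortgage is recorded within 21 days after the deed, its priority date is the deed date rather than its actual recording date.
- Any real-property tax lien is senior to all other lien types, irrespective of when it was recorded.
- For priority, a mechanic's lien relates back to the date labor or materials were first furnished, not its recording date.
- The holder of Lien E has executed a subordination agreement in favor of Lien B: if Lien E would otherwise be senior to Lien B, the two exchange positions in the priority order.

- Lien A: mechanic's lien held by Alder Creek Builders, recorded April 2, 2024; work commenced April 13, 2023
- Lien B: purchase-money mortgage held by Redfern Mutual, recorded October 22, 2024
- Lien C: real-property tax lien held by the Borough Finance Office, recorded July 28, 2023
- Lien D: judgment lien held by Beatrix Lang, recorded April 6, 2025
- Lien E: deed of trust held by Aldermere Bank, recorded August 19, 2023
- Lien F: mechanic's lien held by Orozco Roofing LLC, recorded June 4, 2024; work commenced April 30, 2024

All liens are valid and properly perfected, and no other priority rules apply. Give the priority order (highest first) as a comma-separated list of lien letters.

Adjusting effective dates: A's effective date is April 13, 2023, when work began; B's effective date is the deed date, October 15, 2024; F is treated as recorded April 30, 2024, the work-commencement date.
C, as a real-property tax lien, has superpriority and ranks first.
Ordering the rest by effective date: A (April 13, 2023), E (August 19, 2023), F (April 30, 2024), B (October 15, 2024), D (April 6, 2025).
Because E would otherwise rank above B, the subordination swaps them.

C, A, B, F, E, D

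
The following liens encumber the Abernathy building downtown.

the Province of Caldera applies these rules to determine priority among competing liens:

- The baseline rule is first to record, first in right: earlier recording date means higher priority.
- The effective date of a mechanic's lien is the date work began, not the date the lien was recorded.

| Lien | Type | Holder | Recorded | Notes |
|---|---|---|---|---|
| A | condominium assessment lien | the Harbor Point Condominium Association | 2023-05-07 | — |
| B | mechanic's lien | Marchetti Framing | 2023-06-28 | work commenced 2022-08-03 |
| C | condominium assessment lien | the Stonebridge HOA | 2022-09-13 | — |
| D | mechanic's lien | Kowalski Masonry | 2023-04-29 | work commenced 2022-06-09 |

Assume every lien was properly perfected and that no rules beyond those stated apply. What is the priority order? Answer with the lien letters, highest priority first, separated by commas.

D, B, C, A

First, effective dates: B is treated as recorded 2022-08-03, the work-commencement date; D relates back to 2022-06-09 (work commenced).
Sorted by effective date: D (2022-06-09), B (2022-08-03), C (2022-09-13), A (2023-05-07).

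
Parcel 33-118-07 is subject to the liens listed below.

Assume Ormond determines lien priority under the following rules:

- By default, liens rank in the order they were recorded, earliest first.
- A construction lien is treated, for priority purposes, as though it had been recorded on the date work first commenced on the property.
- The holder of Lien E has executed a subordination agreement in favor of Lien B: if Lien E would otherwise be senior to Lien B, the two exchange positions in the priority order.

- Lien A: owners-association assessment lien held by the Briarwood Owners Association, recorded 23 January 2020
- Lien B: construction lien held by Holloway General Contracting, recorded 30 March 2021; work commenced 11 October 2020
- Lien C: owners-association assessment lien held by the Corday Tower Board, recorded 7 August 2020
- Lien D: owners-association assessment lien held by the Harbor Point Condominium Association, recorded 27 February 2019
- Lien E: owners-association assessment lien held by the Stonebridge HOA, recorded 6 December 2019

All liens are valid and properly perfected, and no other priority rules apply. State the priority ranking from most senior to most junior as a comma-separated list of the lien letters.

Effective dates after the stated exceptions: B relates back to 11 October 2020 (work commenced).
Sorted by effective date: D (27 February 2019), E (6 December 2019), A (23 January 2020), C (7 August 2020), B (11 October 2020).
Because E would otherwise rank above B, the subordination swaps them.

D, B, A, C, E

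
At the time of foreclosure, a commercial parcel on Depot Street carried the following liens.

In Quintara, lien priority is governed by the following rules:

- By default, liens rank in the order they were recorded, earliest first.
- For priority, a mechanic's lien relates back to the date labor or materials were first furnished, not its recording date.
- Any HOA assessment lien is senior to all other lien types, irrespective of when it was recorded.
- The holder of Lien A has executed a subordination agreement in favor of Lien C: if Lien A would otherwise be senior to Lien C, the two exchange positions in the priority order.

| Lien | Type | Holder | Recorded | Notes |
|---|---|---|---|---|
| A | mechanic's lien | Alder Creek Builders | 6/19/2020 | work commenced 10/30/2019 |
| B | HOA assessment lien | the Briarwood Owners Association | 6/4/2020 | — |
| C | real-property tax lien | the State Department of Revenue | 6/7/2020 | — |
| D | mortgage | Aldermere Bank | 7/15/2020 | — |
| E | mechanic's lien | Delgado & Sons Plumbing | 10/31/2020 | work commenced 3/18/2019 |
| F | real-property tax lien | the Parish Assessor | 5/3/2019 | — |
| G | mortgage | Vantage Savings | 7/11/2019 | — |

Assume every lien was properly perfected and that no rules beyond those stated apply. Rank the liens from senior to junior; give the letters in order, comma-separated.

B, E, F, G, C, A, D

Adjusting effective dates: A relates back to 10/30/2019 (work commenced); E relates back to 3/18/2019 (work commenced).
As an HOA assessment lien, B is senior to every other lien.
Remaining liens by effective date: E (3/18/2019), F (5/3/2019), G (7/11/2019), A (10/30/2019), C (6/7/2020), D (7/15/2020).
Because A would otherwise rank above C, the subordination swaps them.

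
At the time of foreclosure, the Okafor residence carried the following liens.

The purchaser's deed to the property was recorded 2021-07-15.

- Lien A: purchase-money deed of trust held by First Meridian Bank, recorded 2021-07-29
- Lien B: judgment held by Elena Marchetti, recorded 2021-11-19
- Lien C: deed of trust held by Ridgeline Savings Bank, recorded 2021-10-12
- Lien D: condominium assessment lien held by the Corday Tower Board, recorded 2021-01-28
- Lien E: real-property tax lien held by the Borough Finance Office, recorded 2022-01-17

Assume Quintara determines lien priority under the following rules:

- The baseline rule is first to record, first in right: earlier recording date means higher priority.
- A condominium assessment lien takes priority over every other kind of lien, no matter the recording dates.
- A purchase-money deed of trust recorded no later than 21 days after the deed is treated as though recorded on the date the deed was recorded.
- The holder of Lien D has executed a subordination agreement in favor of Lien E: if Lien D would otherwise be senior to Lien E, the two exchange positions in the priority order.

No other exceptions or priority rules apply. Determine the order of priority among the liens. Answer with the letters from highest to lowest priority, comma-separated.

E, A, C, B, D

Effective dates after the stated exceptions: A was recorded within the 21-day window, so its effective date is the deed date 2021-07-15.
D is a condominium assessment lien, so it outranks all other liens regardless of date.
The other liens, earliest effective date first: A (2021-07-15), C (2021-10-12), B (2021-11-19), E (2022-01-17).
The subordination applies — D was senior to E — so D and E swap.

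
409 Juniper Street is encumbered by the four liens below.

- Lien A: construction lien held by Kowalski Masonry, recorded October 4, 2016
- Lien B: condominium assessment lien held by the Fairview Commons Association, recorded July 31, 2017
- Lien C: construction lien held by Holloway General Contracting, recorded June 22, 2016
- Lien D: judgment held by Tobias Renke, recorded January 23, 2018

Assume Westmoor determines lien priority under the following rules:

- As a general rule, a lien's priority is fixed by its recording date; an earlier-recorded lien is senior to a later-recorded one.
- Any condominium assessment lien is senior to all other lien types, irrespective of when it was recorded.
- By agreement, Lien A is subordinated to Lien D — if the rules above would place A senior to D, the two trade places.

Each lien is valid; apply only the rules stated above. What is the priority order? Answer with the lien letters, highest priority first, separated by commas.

B, as a condominium assessment lien, has superpriority and ranks first.
The other liens, earliest effective date first: C (June 22, 2016), A (October 4, 2016), D (January 23, 2018).
Because A would otherwise rank above D, the subordination swaps them.

B, C, D, A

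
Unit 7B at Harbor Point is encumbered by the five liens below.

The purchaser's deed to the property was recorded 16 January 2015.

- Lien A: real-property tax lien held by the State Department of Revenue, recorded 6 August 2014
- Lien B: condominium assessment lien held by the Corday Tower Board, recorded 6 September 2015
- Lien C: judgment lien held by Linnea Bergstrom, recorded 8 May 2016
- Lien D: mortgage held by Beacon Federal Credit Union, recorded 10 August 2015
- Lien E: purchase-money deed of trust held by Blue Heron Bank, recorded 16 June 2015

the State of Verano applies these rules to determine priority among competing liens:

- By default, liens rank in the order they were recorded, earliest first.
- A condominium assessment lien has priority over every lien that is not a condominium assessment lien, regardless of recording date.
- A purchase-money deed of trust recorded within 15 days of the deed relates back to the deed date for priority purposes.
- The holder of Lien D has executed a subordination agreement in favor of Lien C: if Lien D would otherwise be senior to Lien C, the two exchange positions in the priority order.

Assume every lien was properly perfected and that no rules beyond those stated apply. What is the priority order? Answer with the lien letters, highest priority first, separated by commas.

B, A, E, C, D

Adjusting effective dates: E was recorded 151 days after the deed — beyond 15 days — so no relation-back applies.
B, as a condominium assessment lien, has superpriority and ranks first.
Among the remaining liens, by effective date: A (6 August 2014), E (16 June 2015), D (10 August 2015), C (8 May 2016).
D would otherwise be senior to C, so under the subordination agreement D and C exchange positions.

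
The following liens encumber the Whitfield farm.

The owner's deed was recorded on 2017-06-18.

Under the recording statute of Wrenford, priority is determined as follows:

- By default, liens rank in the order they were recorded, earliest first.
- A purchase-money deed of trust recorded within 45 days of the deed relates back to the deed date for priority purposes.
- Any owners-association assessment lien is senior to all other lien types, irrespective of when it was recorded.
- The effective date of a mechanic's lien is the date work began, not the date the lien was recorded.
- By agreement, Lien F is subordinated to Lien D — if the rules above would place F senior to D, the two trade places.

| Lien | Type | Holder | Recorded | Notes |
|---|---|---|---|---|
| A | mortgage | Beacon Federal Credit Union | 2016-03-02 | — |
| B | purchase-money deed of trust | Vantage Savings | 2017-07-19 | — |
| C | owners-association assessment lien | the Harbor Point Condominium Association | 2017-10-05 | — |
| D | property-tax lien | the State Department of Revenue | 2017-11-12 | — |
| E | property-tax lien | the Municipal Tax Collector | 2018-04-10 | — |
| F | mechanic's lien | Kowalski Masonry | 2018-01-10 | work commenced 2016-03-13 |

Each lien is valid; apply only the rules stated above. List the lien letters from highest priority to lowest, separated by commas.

C, A, D, B, F, E

Effective dates after the stated exceptions: B's effective date is the deed date, 2017-06-18; F is treated as recorded 2016-03-13, the work-commencement date.
C, as an owners-association assessment lien, has superpriority and ranks first.
Among the remaining liens, by effective date: A (2016-03-02), F (2016-03-13), B (2017-06-18), D (2017-11-12), E (2018-04-10).
The subordination applies — F was senior to D — so F and D swap.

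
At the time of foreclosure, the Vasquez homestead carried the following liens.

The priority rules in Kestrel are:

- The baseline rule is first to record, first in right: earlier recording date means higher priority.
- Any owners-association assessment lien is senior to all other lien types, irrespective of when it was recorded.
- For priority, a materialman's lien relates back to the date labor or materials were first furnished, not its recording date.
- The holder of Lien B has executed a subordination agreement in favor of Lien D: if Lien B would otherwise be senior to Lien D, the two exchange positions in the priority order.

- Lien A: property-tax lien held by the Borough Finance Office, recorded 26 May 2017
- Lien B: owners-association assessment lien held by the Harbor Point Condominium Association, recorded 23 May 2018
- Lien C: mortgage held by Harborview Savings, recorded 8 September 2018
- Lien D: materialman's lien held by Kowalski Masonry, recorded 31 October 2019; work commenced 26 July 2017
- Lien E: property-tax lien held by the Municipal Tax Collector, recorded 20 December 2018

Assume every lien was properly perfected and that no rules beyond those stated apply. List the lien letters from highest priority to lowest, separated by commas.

D, A, B, C, E

Effective dates: D's effective date is 26 July 2017, when work began.
B, as an owners-association assessment lien, has superpriority and ranks first.
Among the remaining liens, by effective date: A (26 May 2017), D (26 July 2017), C (8 September 2018), E (20 December 2018).
The subordination applies — B was senior to D — so B and D swap.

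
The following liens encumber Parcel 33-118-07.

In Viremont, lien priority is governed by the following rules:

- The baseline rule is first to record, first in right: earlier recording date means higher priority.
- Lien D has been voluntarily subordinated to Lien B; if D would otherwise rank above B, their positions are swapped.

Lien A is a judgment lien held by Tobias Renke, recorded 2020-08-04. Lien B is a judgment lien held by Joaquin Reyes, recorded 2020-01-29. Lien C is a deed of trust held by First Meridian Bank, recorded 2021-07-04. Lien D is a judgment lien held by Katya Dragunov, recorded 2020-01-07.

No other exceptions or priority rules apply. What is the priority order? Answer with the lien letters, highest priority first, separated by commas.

B, D, A, C

Ordering by effective date: D (2020-01-07), B (2020-01-29), A (2020-08-04), C (2021-07-04).
D would otherwise be senior to B, so under the subordination agreement D and B exchange positions.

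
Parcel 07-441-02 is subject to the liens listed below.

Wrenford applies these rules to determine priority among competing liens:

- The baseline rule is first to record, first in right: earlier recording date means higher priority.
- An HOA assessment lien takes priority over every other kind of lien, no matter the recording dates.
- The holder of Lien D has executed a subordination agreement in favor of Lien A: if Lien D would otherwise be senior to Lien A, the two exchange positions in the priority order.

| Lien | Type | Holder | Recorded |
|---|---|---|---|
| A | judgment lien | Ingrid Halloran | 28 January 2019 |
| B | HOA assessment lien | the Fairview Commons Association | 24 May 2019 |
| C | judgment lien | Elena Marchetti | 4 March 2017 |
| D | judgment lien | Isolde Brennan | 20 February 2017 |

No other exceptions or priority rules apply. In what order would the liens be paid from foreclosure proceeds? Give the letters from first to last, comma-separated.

B, A, C, D

B is an HOA assessment lien, so it outranks all other liens regardless of date.
Remaining liens by effective date: D (20 February 2017), C (4 March 2017), A (28 January 2019).
The subordination applies — D was senior to A — so D and A swap.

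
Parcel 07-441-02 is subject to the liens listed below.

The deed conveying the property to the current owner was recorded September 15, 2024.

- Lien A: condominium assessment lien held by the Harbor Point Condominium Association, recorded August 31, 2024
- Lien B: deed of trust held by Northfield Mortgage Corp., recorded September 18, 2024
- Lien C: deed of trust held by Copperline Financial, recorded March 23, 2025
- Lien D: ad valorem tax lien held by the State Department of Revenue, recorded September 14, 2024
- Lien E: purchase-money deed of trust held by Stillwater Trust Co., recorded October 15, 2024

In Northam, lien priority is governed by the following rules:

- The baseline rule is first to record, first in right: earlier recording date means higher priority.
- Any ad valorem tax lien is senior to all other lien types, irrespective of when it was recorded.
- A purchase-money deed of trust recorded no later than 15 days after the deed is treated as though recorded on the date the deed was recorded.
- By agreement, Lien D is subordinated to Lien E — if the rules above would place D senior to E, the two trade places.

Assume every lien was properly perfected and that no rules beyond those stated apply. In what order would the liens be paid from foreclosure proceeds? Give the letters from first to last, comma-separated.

Effective dates after the stated exceptions: E was recorded 30 days after the deed, outside the 15-day window, so it keeps its recording date.
As an ad valorem tax lien, D is senior to every other lien.
Ordering the rest by effective date: A (August 31, 2024), B (September 18, 2024), E (October 15, 2024), C (March 23, 2025).
The subordination applies — D was senior to E — so D and E swap.

E, A, B, D, C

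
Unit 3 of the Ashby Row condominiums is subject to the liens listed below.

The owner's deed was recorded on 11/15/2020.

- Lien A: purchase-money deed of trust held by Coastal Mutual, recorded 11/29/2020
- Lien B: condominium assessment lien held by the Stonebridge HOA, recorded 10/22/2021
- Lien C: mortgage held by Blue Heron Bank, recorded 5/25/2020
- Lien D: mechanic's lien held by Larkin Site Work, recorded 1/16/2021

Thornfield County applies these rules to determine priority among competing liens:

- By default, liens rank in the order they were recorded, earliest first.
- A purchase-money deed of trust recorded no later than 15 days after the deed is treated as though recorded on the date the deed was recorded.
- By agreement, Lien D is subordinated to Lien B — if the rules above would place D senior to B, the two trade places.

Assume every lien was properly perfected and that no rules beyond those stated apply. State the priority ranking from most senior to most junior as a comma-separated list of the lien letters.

First, effective dates: A was recorded within the 15-day window, so its effective date is the deed date 11/15/2020.
By effective date: C (5/25/2020), A (11/15/2020), D (1/16/2021), B (10/22/2021).
D would otherwise be senior to B, so under the subordination agreement D and B exchange positions.

C, A, B, D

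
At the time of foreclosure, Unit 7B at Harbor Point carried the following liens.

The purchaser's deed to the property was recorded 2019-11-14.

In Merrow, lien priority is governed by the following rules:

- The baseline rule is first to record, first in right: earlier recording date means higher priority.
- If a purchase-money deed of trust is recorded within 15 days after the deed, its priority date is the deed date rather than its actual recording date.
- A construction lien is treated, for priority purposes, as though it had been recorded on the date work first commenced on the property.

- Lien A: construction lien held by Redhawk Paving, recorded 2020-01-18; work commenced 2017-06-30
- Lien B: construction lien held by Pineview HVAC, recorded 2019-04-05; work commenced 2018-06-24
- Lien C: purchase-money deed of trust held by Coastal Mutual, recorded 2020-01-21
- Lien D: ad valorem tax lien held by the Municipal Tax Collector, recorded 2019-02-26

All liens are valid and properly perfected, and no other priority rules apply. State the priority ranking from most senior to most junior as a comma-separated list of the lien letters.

First, effective dates: A's effective date is 2017-06-30, when work began; B is treated as recorded 2018-06-24, the work-commencement date; C was recorded 68 days after the deed — beyond 15 days — so no relation-back applies.
By effective date, earliest first: A (2017-06-30), B (2018-06-24), D (2019-02-26), C (2020-01-21).

A, B, D, C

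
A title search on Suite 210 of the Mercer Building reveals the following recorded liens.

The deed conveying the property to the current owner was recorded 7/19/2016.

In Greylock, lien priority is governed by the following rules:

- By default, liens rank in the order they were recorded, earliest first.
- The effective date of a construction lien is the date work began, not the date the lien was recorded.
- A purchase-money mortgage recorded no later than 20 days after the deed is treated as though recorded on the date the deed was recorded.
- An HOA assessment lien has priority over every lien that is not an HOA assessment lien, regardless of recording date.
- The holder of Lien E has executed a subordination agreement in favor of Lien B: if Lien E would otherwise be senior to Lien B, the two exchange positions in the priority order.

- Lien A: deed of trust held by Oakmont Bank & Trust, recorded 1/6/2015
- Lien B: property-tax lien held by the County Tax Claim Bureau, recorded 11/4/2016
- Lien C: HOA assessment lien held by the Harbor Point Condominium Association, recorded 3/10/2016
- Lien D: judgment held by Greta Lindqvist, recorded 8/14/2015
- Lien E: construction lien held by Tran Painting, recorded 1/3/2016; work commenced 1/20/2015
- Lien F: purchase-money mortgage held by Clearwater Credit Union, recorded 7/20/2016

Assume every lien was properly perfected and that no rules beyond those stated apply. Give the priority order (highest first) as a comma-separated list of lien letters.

Effective dates after the stated exceptions: E is treated as recorded 1/20/2015, the work-commencement date; F relates back to the deed date 7/19/2016.
C is an HOA assessment lien and takes priority over every other lien.
Remaining liens by effective date: A (1/6/2015), E (1/20/2015), D (8/14/2015), F (7/19/2016), B (11/4/2016).
E would otherwise be senior to B, so under the subordination agreement E and B exchange positions.

C, A, B, D, F, E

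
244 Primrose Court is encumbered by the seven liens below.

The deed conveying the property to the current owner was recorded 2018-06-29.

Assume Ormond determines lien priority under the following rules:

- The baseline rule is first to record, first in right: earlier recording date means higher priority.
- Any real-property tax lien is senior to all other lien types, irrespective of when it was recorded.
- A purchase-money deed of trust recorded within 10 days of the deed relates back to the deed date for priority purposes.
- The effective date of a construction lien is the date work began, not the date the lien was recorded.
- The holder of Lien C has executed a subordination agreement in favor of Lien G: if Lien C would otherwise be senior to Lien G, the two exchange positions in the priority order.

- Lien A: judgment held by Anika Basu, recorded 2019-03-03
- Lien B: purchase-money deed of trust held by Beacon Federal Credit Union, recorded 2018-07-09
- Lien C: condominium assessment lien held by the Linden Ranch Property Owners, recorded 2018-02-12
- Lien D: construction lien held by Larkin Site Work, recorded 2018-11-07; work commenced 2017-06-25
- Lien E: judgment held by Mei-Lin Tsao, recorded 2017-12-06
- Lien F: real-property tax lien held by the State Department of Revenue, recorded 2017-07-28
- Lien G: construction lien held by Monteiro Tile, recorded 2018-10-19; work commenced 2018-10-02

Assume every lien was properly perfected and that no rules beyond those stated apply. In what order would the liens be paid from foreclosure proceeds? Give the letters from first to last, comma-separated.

Adjusting effective dates: B was recorded within the 10-day window, so its effective date is the deed date 2018-06-29; D's effective date is 2017-06-25, when work began; G relates back to 2018-10-02 (work commenced).
F is a real-property tax lien and takes priority over every other lien.
Remaining liens by effective date: D (2017-06-25), E (2017-12-06), C (2018-02-12), B (2018-06-29), G (2018-10-02), A (2019-03-03).
The subordination applies — C was senior to G — so C and G swap.

F, D, E, G, B, C, A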